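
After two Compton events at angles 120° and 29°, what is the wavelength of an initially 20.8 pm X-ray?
24.7437 pm

Apply Compton shift twice:

First scattering at θ₁ = 120°:
Δλ₁ = λ_C(1 - cos(120°))
Δλ₁ = 2.4263 × 1.5000
Δλ₁ = 3.6395 pm

After first scattering:
λ₁ = 20.8 + 3.6395 = 24.4395 pm

Second scattering at θ₂ = 29°:
Δλ₂ = λ_C(1 - cos(29°))
Δλ₂ = 2.4263 × 0.1254
Δλ₂ = 0.3042 pm

Final wavelength:
λ₂ = 24.4395 + 0.3042 = 24.7437 pm

Total shift: Δλ_total = 3.6395 + 0.3042 = 3.9437 pm

(Intermediate values are shown rounded; full precision is carried through to the final answer.)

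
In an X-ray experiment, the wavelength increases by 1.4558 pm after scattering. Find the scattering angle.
66.42°

From the Compton formula Δλ = λ_C(1 - cos θ), we can solve for θ:

cos θ = 1 - Δλ/λ_C

Given:
- Δλ = 1.4558 pm
- λ_C = h/(m_e·c) ≈ 2.42631024 pm

cos θ = 1 - 1.4558/2.42631024
cos θ = 1 - 0.600006
cos θ = 0.399994

θ = arccos(0.399994)
θ = 66.42°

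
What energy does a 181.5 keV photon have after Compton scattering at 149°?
109.3610 keV

First convert energy to wavelength:
λ = hc/E, with hc ≈ 1239.842 keV·pm (i.e. 1239.842 eV·nm)

For E = 181.5 keV = 181500 eV:
λ = 1239.842 keV·pm / 181.5 keV
λ = 6.8311 pm

Calculate the Compton shift:
Δλ = λ_C(1 - cos(149°)) = 2.4263 × 1.8572
Δλ = 4.5061 pm

Final wavelength:
λ' = 6.8311 + 4.5061 = 11.3371 pm

Final energy:
E' = hc/λ' = 1239.842 / 11.3371 = 109.3610 keV

(Intermediate values are shown rounded; full precision is carried through to the final answer.)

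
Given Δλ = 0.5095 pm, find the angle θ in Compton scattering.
37.81°

From the Compton formula Δλ = λ_C(1 - cos θ), we can solve for θ:

cos θ = 1 - Δλ/λ_C

Given:
- Δλ = 0.5095 pm
- λ_C = h/(m_e·c) ≈ 2.42631024 pm

cos θ = 1 - 0.5095/2.42631024
cos θ = 1 - 0.209990
cos θ = 0.790010

θ = arccos(0.790010)
θ = 37.81°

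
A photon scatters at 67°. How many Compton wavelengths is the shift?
0.6093 λ_C

The Compton shift formula is:
Δλ = λ_C(1 - cos θ)

Dividing both sides by λ_C:
Δλ/λ_C = 1 - cos θ

For θ = 67°:
Δλ/λ_C = 1 - cos(67°)
Δλ/λ_C = 1 - 0.3907
Δλ/λ_C = 0.6093

This means the shift is 0.6093 × λ_C = 1.4783 pm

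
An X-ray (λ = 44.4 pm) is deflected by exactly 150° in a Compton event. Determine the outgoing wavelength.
48.9276 pm

Using the Compton formula: λ' = λ + λ_C(1 − cos θ)

For θ = 150°, cos θ = -√3/2 (exact) ≈ -0.8660, so:
1 − cos 150° = 1 − (-√3/2) ≈ 1.8660

Δλ = λ_C × 1.8660 = 2.4263 × 1.8660 = 4.5276 pm

λ' = 44.4 + 4.5276 = 48.9276 pm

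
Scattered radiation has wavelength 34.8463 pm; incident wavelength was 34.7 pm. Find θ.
20.00°

First find the wavelength shift:
Δλ = λ' - λ = 34.8463 - 34.7 = 0.1463 pm

Using Δλ = λ_C(1 - cos θ), with λ_C = h/(m_e·c) ≈ 2.42631024 pm:
cos θ = 1 - Δλ/λ_C
cos θ = 1 - 0.1463/2.42631024
cos θ = 0.939703

θ = arccos(0.939703)
θ = 20.00°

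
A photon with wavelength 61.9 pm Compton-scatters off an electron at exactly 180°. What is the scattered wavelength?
66.7526 pm

Using the Compton formula: λ' = λ + λ_C(1 − cos θ)

For θ = 180°, cos θ = -1 (exact) = -1.0000, so:
1 − cos 180° = 1 − (-1) = 2.0000

Δλ = λ_C × 2.0000 = 2.4263 × 2.0000 = 4.8526 pm

λ' = 61.9 + 4.8526 = 66.7526 pm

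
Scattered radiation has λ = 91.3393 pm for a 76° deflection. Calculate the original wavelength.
89.5000 pm

From λ' = λ + Δλ, we have λ = λ' - Δλ

First calculate the Compton shift:
Δλ = λ_C(1 - cos θ)
Δλ = 2.4263 × (1 - cos(76°))
Δλ = 2.4263 × 0.7581
Δλ = 1.8393 pm

Initial wavelength:
λ = λ' - Δλ
λ = 91.3393 - 1.8393
λ = 89.5000 pm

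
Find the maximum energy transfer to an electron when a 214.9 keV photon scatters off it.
98.1762 keV

Maximum energy transfer occurs at θ = 180° (backscattering).

Initial photon: E₀ = 214.9 keV → λ₀ = 5.7694 pm

Maximum Compton shift (at 180°):
Δλ_max = 2λ_C = 2 × 2.4263 = 4.8526 pm

Final wavelength:
λ' = 5.7694 + 4.8526 = 10.6220 pm

Minimum photon energy (maximum energy to electron):
E'_min = hc/λ' = 116.7238 keV

Maximum electron kinetic energy:
K_max = E₀ - E'_min = 214.9000 - 116.7238 = 98.1762 keV

(Intermediate values are shown rounded; full precision is carried through to the final answer.)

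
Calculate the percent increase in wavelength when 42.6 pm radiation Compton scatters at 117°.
8.2813%

Calculate the Compton shift:
Δλ = λ_C(1 - cos(117°))
Δλ = 2.4263 × (1 - cos(117°))
Δλ = 2.4263 × 1.4540
Δλ = 3.5278 pm

Percentage change:
(Δλ/λ₀) × 100 = (3.5278/42.6) × 100
= 8.2813%

(Intermediate values are shown rounded; full precision is carried through to the final answer.)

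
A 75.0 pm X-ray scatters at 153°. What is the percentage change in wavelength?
6.1176%

Calculate the Compton shift:
Δλ = λ_C(1 - cos(153°))
Δλ = 2.4263 × (1 - cos(153°))
Δλ = 2.4263 × 1.8910
Δλ = 4.5882 pm

Percentage change:
(Δλ/λ₀) × 100 = (4.5882/75.0) × 100
= 6.1176%

(Intermediate values are shown rounded; full precision is carried through to the final answer.)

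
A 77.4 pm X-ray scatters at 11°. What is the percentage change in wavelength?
0.0576%

Calculate the Compton shift:
Δλ = λ_C(1 - cos(11°))
Δλ = 2.4263 × (1 - cos(11°))
Δλ = 2.4263 × 0.0184
Δλ = 0.0446 pm

Percentage change:
(Δλ/λ₀) × 100 = (0.0446/77.4) × 100
= 0.0576%

(Intermediate values are shown rounded; full precision is carried through to the final answer.)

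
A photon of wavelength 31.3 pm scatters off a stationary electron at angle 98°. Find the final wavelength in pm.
34.0640 pm

Using the Compton scattering formula:
λ' = λ + Δλ = λ + λ_C(1 - cos θ)

Given:
- Initial wavelength λ = 31.3 pm
- Scattering angle θ = 98°
- Compton wavelength λ_C ≈ 2.4263 pm

Calculate the shift:
Δλ = 2.4263 × (1 - cos(98°))
Δλ = 2.4263 × 1.1392
Δλ = 2.7640 pm

Final wavelength:
λ' = 31.3 + 2.7640 = 34.0640 pm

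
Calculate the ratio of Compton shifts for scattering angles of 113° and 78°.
113° produces the larger shift by a factor of 1.756

Calculate both shifts using Δλ = λ_C(1 - cos θ):

For θ₁ = 78°:
Δλ₁ = 2.4263 × (1 - cos(78°))
Δλ₁ = 2.4263 × 0.7921
Δλ₁ = 1.9219 pm

For θ₂ = 113°:
Δλ₂ = 2.4263 × (1 - cos(113°))
Δλ₂ = 2.4263 × 1.3907
Δλ₂ = 3.3743 pm

The 113° angle produces the larger shift.
Ratio: 3.3743/1.9219 = 1.756

(Intermediate values are shown rounded; full precision is carried through to the final answer.)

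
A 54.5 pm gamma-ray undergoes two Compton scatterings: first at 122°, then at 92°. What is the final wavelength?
60.7230 pm

Apply Compton shift twice:

First scattering at θ₁ = 122°:
Δλ₁ = λ_C(1 - cos(122°))
Δλ₁ = 2.4263 × 1.5299
Δλ₁ = 3.7121 pm

After first scattering:
λ₁ = 54.5 + 3.7121 = 58.2121 pm

Second scattering at θ₂ = 92°:
Δλ₂ = λ_C(1 - cos(92°))
Δλ₂ = 2.4263 × 1.0349
Δλ₂ = 2.5110 pm

Final wavelength:
λ₂ = 58.2121 + 2.5110 = 60.7230 pm

Total shift: Δλ_total = 3.7121 + 2.5110 = 6.2230 pm

(Intermediate values are shown rounded; full precision is carried through to the final answer.)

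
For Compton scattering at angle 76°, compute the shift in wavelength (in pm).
1.8393 pm

Using the Compton scattering formula:
Δλ = λ_C(1 - cos θ)

where λ_C = h/(m_e·c) ≈ 2.4263 pm is the Compton wavelength of an electron.

For θ = 76°:
cos(76°) = 0.2419
1 - cos(76°) = 0.7581

Δλ = 2.4263 × 0.7581
Δλ = 1.8393 pm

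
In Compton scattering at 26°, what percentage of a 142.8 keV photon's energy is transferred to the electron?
0.0275 (or 2.75%)

Calculate initial and final photon energies:

Initial: E₀ = 142.8 keV → λ₀ = 8.6824 pm
Compton shift: Δλ = 0.2456 pm
Final wavelength: λ' = 8.9279 pm
Final energy: E' = 138.8724 keV

Fractional energy loss:
(E₀ - E')/E₀ = (142.8000 - 138.8724)/142.8000
= 3.9276/142.8000
= 0.0275
= 2.75%

(Intermediate values are shown rounded; full precision is carried through to the final answer.)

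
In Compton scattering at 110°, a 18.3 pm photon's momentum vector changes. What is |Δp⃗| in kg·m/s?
5.4929e-23 kg·m/s

Photon momentum magnitude is p = h/λ.

Initial momentum:
p₀ = h/λ = 6.6261e-34/1.8300e-11 = 3.6208e-23 kg·m/s

After scattering:
λ' = λ + Δλ = 18.3 + 3.2562 = 21.5562 pm
p' = h/λ' = 6.6261e-34/2.1556e-11 = 3.0739e-23 kg·m/s

Momentum is a vector; the scattered photon's direction makes angle θ = 110° with the incident direction. The magnitude of the vector change Δp⃗ = p⃗₀ − p⃗' is found from the law of cosines:
|Δp⃗|² = p₀² + p'² − 2p₀p'cos θ
|Δp⃗|² = (3.6208e-23)² + (3.0739e-23)² − 2·3.6208e-23·3.0739e-23·cos(110°)
|Δp⃗| = 5.4929e-23 kg·m/s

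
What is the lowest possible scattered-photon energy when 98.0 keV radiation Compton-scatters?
70.8316 keV (at θ = 180°)

The scattered photon has minimum energy when its wavelength is maximum, i.e., when the Compton shift Δλ = λ_C(1 − cos θ) is maximum. This occurs at θ = 180° (backscattering), giving Δλ_max = 2λ_C = 4.8526 pm.

Initial wavelength: λ₀ = hc/E₀ = 12.6514 pm
Maximum final wavelength: λ'_max = λ₀ + 2λ_C = 12.6514 + 4.8526 = 17.5041 pm
Minimum final energy: E'_min = hc/λ'_max = 70.8316 keV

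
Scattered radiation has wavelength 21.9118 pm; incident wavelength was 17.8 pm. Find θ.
134.00°

First find the wavelength shift:
Δλ = λ' - λ = 21.9118 - 17.8 = 4.1118 pm

Using Δλ = λ_C(1 - cos θ), with λ_C = h/(m_e·c) ≈ 2.42631024 pm:
cos θ = 1 - Δλ/λ_C
cos θ = 1 - 4.1118/2.42631024
cos θ = -0.694672

θ = arccos(-0.694672)
θ = 134.00°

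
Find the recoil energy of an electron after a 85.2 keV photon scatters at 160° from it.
20.8208 keV

By energy conservation: K_e = E_initial - E_final

First find the scattered photon energy:
Initial wavelength: λ = hc/E = 14.5521 pm
Compton shift: Δλ = λ_C(1 - cos(160°)) = 4.7063 pm
Final wavelength: λ' = 14.5521 + 4.7063 = 19.2584 pm
Final photon energy: E' = hc/λ' = 64.3792 keV

Electron kinetic energy:
K_e = E - E' = 85.2000 - 64.3792 = 20.8208 keV

(Intermediate values are shown rounded; full precision is carried through to the final answer.)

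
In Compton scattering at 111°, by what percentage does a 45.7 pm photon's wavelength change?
7.2119%

Calculate the Compton shift:
Δλ = λ_C(1 - cos(111°))
Δλ = 2.4263 × (1 - cos(111°))
Δλ = 2.4263 × 1.3584
Δλ = 3.2958 pm

Percentage change:
(Δλ/λ₀) × 100 = (3.2958/45.7) × 100
= 7.2119%

(Intermediate values are shown rounded; full precision is carried through to the final answer.)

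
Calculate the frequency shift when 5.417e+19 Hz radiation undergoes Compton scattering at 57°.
9.015e+18 Hz (decrease)

Convert frequency to wavelength (c = 299792458 m/s):
λ₀ = c/f₀ = 299792458/5.417e+19 = 5.5342894e-12 m = 5.5343 pm

Calculate Compton shift:
Δλ = λ_C(1 - cos(57°)) = 1.1048 pm

Final wavelength:
λ' = λ₀ + Δλ = 5.5343 + 1.1048 = 6.6391 pm

Final frequency:
f' = c/λ' = 299792458/6.6391364e-12 = 4.5155340e+19 Hz

Frequency shift (decrease):
Δf = f₀ - f' = 5.417e+19 - 4.5155340e+19 = 9.015e+18 Hz

(Intermediate values are shown rounded; full precision is carried through to the final answer.)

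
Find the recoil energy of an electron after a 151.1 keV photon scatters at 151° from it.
53.8868 keV

By energy conservation: K_e = E_initial - E_final

First find the scattered photon energy:
Initial wavelength: λ = hc/E = 8.2054 pm
Compton shift: Δλ = λ_C(1 - cos(151°)) = 4.5484 pm
Final wavelength: λ' = 8.2054 + 4.5484 = 12.7538 pm
Final photon energy: E' = hc/λ' = 97.2132 keV

Electron kinetic energy:
K_e = E - E' = 151.1000 - 97.2132 = 53.8868 keV

(Intermediate values are shown rounded; full precision is carried through to the final answer.)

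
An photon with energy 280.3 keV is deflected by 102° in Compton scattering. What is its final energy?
168.5934 keV

First convert energy to wavelength:
λ = hc/E, with hc ≈ 1239.842 keV·pm (i.e. 1239.842 eV·nm)

For E = 280.3 keV = 280300 eV:
λ = 1239.842 keV·pm / 280.3 keV
λ = 4.4233 pm

Calculate the Compton shift:
Δλ = λ_C(1 - cos(102°)) = 2.4263 × 1.2079
Δλ = 2.9308 pm

Final wavelength:
λ' = 4.4233 + 2.9308 = 7.3540 pm

Final energy:
E' = hc/λ' = 1239.842 / 7.3540 = 168.5934 keV

(Intermediate values are shown rounded; full precision is carried through to the final answer.)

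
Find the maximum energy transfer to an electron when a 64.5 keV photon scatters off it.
13.0008 keV

Maximum energy transfer occurs at θ = 180° (backscattering).

Initial photon: E₀ = 64.5 keV → λ₀ = 19.2224 pm

Maximum Compton shift (at 180°):
Δλ_max = 2λ_C = 2 × 2.4263 = 4.8526 pm

Final wavelength:
λ' = 19.2224 + 4.8526 = 24.0750 pm

Minimum photon energy (maximum energy to electron):
E'_min = hc/λ' = 51.4992 keV

Maximum electron kinetic energy:
K_max = E₀ - E'_min = 64.5000 - 51.4992 = 13.0008 keV

(Intermediate values are shown rounded; full precision is carried through to the final answer.)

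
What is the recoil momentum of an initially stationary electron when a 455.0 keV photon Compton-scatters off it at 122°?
3.1025e-22 kg·m/s

The electron is initially at rest, so by conservation of momentum:
p⃗_e = p⃗₀ − p⃗'  (incident photon momentum minus scattered photon momentum)

Photon momentum magnitudes (p = h/λ = E/c):
λ₀ = hc/E₀ = 2.7249 pm → p₀ = h/λ₀ = 2.4317e-22 kg·m/s
Δλ = λ_C(1 − cos 122°) = 3.7121 pm
λ' = 6.4370 pm → p' = h/λ' = 1.0294e-22 kg·m/s

The scattered photon makes angle θ = 122° with the incident direction, so by the law of cosines:
|p⃗_e|² = p₀² + p'² − 2p₀p'cos θ
|p⃗_e|² = (2.4317e-22)² + (1.0294e-22)² − 2·2.4317e-22·1.0294e-22·cos(122°)
|p⃗_e| = 3.1025e-22 kg·m/s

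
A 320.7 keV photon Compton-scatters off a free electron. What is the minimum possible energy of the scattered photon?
142.2054 keV (at θ = 180°)

The scattered photon has minimum energy when its wavelength is maximum, i.e., when the Compton shift Δλ = λ_C(1 − cos θ) is maximum. This occurs at θ = 180° (backscattering), giving Δλ_max = 2λ_C = 4.8526 pm.

Initial wavelength: λ₀ = hc/E₀ = 3.8660 pm
Maximum final wavelength: λ'_max = λ₀ + 2λ_C = 3.8660 + 4.8526 = 8.7187 pm
Minimum final energy: E'_min = hc/λ'_max = 142.2054 keV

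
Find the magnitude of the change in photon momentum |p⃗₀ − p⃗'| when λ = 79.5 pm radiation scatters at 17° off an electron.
2.4623e-24 kg·m/s

Photon momentum magnitude is p = h/λ.

Initial momentum:
p₀ = h/λ = 6.6261e-34/7.9500e-11 = 8.3347e-24 kg·m/s

After scattering:
λ' = λ + Δλ = 79.5 + 0.1060 = 79.6060 pm
p' = h/λ' = 6.6261e-34/7.9606e-11 = 8.3236e-24 kg·m/s

Momentum is a vector; the scattered photon's direction makes angle θ = 17° with the incident direction. The magnitude of the vector change Δp⃗ = p⃗₀ − p⃗' is found from the law of cosines:
|Δp⃗|² = p₀² + p'² − 2p₀p'cos θ
|Δp⃗|² = (8.3347e-24)² + (8.3236e-24)² − 2·8.3347e-24·8.3236e-24·cos(17°)
|Δp⃗| = 2.4623e-24 kg·m/s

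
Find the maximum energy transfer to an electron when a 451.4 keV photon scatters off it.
288.2474 keV

Maximum energy transfer occurs at θ = 180° (backscattering).

Initial photon: E₀ = 451.4 keV → λ₀ = 2.7467 pm

Maximum Compton shift (at 180°):
Δλ_max = 2λ_C = 2 × 2.4263 = 4.8526 pm

Final wavelength:
λ' = 2.7467 + 4.8526 = 7.5993 pm

Minimum photon energy (maximum energy to electron):
E'_min = hc/λ' = 163.1526 keV

Maximum electron kinetic energy:
K_max = E₀ - E'_min = 451.4000 - 163.1526 = 288.2474 keV

(Intermediate values are shown rounded; full precision is carried through to the final answer.)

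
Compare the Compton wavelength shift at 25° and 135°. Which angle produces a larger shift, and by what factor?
135° produces the larger shift by a factor of 18.220

Calculate both shifts using Δλ = λ_C(1 - cos θ):

For θ₁ = 25°:
Δλ₁ = 2.4263 × (1 - cos(25°))
Δλ₁ = 2.4263 × 0.0937
Δλ₁ = 0.2273 pm

For θ₂ = 135°:
Δλ₂ = 2.4263 × (1 - cos(135°))
Δλ₂ = 2.4263 × 1.7071
Δλ₂ = 4.1420 pm

The 135° angle produces the larger shift.
Ratio: 4.1420/0.2273 = 18.220

(Intermediate values are shown rounded; full precision is carried through to the final answer.)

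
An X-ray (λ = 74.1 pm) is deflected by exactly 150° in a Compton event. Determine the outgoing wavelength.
78.6276 pm

Using the Compton formula: λ' = λ + λ_C(1 − cos θ)

For θ = 150°, cos θ = -√3/2 (exact) ≈ -0.8660, so:
1 − cos 150° = 1 − (-√3/2) ≈ 1.8660

Δλ = λ_C × 1.8660 = 2.4263 × 1.8660 = 4.5276 pm

λ' = 74.1 + 4.5276 = 78.6276 pm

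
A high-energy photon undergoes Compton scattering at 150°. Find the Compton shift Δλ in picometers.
4.5276 pm

Using the Compton scattering formula:
Δλ = λ_C(1 - cos θ)

where λ_C = h/(m_e·c) ≈ 2.4263 pm is the Compton wavelength of an electron.

For θ = 150°:
cos(150°) = -0.8660
1 - cos(150°) = 1.8660

Δλ = 2.4263 × 1.8660
Δλ = 4.5276 pm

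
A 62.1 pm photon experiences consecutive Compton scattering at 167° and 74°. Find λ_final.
68.6480 pm

Apply Compton shift twice:

First scattering at θ₁ = 167°:
Δλ₁ = λ_C(1 - cos(167°))
Δλ₁ = 2.4263 × 1.9744
Δλ₁ = 4.7904 pm

After first scattering:
λ₁ = 62.1 + 4.7904 = 66.8904 pm

Second scattering at θ₂ = 74°:
Δλ₂ = λ_C(1 - cos(74°))
Δλ₂ = 2.4263 × 0.7244
Δλ₂ = 1.7575 pm

Final wavelength:
λ₂ = 66.8904 + 1.7575 = 68.6480 pm

Total shift: Δλ_total = 4.7904 + 1.7575 = 6.5480 pm

(Intermediate values are shown rounded; full precision is carried through to the final answer.)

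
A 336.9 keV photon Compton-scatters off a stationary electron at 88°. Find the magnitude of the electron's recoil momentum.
2.0771e-22 kg·m/s

The electron is initially at rest, so by conservation of momentum:
p⃗_e = p⃗₀ − p⃗'  (incident photon momentum minus scattered photon momentum)

Photon momentum magnitudes (p = h/λ = E/c):
λ₀ = hc/E₀ = 3.6801 pm → p₀ = h/λ₀ = 1.8005e-22 kg·m/s
Δλ = λ_C(1 − cos 88°) = 2.3416 pm
λ' = 6.0218 pm → p' = h/λ' = 1.1004e-22 kg·m/s

The scattered photon makes angle θ = 88° with the incident direction, so by the law of cosines:
|p⃗_e|² = p₀² + p'² − 2p₀p'cos θ
|p⃗_e|² = (1.8005e-22)² + (1.1004e-22)² − 2·1.8005e-22·1.1004e-22·cos(88°)
|p⃗_e| = 2.0771e-22 kg·m/s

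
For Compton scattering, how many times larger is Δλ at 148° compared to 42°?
148° produces the larger shift by a factor of 7.195

Calculate both shifts using Δλ = λ_C(1 - cos θ):

For θ₁ = 42°:
Δλ₁ = 2.4263 × (1 - cos(42°))
Δλ₁ = 2.4263 × 0.2569
Δλ₁ = 0.6232 pm

For θ₂ = 148°:
Δλ₂ = 2.4263 × (1 - cos(148°))
Δλ₂ = 2.4263 × 1.8480
Δλ₂ = 4.4839 pm

The 148° angle produces the larger shift.
Ratio: 4.4839/0.6232 = 7.195

(Intermediate values are shown rounded; full precision is carried through to the final answer.)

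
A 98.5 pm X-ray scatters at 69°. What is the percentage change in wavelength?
1.5805%

Calculate the Compton shift:
Δλ = λ_C(1 - cos(69°))
Δλ = 2.4263 × (1 - cos(69°))
Δλ = 2.4263 × 0.6416
Δλ = 1.5568 pm

Percentage change:
(Δλ/λ₀) × 100 = (1.5568/98.5) × 100
= 1.5805%

(Intermediate values are shown rounded; full precision is carried through to the final answer.)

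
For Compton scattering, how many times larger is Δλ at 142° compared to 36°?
142° produces the larger shift by a factor of 9.362

Calculate both shifts using Δλ = λ_C(1 - cos θ):

For θ₁ = 36°:
Δλ₁ = 2.4263 × (1 - cos(36°))
Δλ₁ = 2.4263 × 0.1910
Δλ₁ = 0.4634 pm

For θ₂ = 142°:
Δλ₂ = 2.4263 × (1 - cos(142°))
Δλ₂ = 2.4263 × 1.7880
Δλ₂ = 4.3383 pm

The 142° angle produces the larger shift.
Ratio: 4.3383/0.4634 = 9.362

(Intermediate values are shown rounded; full precision is carried through to the final answer.)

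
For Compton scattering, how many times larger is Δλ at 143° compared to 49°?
143° produces the larger shift by a factor of 5.229

Calculate both shifts using Δλ = λ_C(1 - cos θ):

For θ₁ = 49°:
Δλ₁ = 2.4263 × (1 - cos(49°))
Δλ₁ = 2.4263 × 0.3439
Δλ₁ = 0.8345 pm

For θ₂ = 143°:
Δλ₂ = 2.4263 × (1 - cos(143°))
Δλ₂ = 2.4263 × 1.7986
Δλ₂ = 4.3640 pm

The 143° angle produces the larger shift.
Ratio: 4.3640/0.8345 = 5.229

(Intermediate values are shown rounded; full precision is carried through to the final answer.)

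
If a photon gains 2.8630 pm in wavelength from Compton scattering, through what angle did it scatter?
100.37°

From the Compton formula Δλ = λ_C(1 - cos θ), we can solve for θ:

cos θ = 1 - Δλ/λ_C

Given:
- Δλ = 2.8630 pm
- λ_C = h/(m_e·c) ≈ 2.42631024 pm

cos θ = 1 - 2.8630/2.42631024
cos θ = 1 - 1.179981
cos θ = -0.179981

θ = arccos(-0.179981)
θ = 100.37°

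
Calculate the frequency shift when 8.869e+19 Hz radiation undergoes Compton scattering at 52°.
1.918e+19 Hz (decrease)

Convert frequency to wavelength (c = 299792458 m/s):
λ₀ = c/f₀ = 299792458/8.869e+19 = 3.3802284e-12 m = 3.3802 pm

Calculate Compton shift:
Δλ = λ_C(1 - cos(52°)) = 0.9325 pm

Final wavelength:
λ' = λ₀ + Δλ = 3.3802 + 0.9325 = 4.3128 pm

Final frequency:
f' = c/λ' = 299792458/4.3127529e-12 = 6.9513015e+19 Hz

Frequency shift (decrease):
Δf = f₀ - f' = 8.869e+19 - 6.9513015e+19 = 1.918e+19 Hz

(Intermediate values are shown rounded; full precision is carried through to the final answer.)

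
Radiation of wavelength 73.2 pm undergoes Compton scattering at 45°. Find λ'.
73.9106 pm

Using the Compton formula: λ' = λ + λ_C(1 − cos θ)

For θ = 45°, cos θ = √2/2 (exact) ≈ 0.7071, so:
1 − cos 45° = 1 − (√2/2) ≈ 0.2929

Δλ = λ_C × 0.2929 = 2.4263 × 0.2929 = 0.7106 pm

λ' = 73.2 + 0.7106 = 73.9106 pm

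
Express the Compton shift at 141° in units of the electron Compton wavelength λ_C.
1.7771 λ_C

The Compton shift formula is:
Δλ = λ_C(1 - cos θ)

Dividing both sides by λ_C:
Δλ/λ_C = 1 - cos θ

For θ = 141°:
Δλ/λ_C = 1 - cos(141°)
Δλ/λ_C = 1 - -0.7771
Δλ/λ_C = 1.7771

This means the shift is 1.7771 × λ_C = 4.3119 pm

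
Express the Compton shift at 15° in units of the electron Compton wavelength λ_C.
0.0341 λ_C

The Compton shift formula is:
Δλ = λ_C(1 - cos θ)

Dividing both sides by λ_C:
Δλ/λ_C = 1 - cos θ

For θ = 15°:
Δλ/λ_C = 1 - cos(15°)
Δλ/λ_C = 1 - 0.9659
Δλ/λ_C = 0.0341

This means the shift is 0.0341 × λ_C = 0.0827 pm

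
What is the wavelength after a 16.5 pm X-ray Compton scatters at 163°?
21.2466 pm

Using the Compton scattering formula:
λ' = λ + Δλ = λ + λ_C(1 - cos θ)

Given:
- Initial wavelength λ = 16.5 pm
- Scattering angle θ = 163°
- Compton wavelength λ_C ≈ 2.4263 pm

Calculate the shift:
Δλ = 2.4263 × (1 - cos(163°))
Δλ = 2.4263 × 1.9563
Δλ = 4.7466 pm

Final wavelength:
λ' = 16.5 + 4.7466 = 21.2466 pm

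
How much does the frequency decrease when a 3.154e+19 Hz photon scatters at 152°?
1.024e+19 Hz (decrease)

Convert frequency to wavelength (c = 299792458 m/s):
λ₀ = c/f₀ = 299792458/3.154e+19 = 9.5051509e-12 m = 9.5052 pm

Calculate Compton shift:
Δλ = λ_C(1 - cos(152°)) = 4.5686 pm

Final wavelength:
λ' = λ₀ + Δλ = 9.5052 + 4.5686 = 14.0738 pm

Final frequency:
f' = c/λ' = 299792458/1.4073766e-11 = 2.1301510e+19 Hz

Frequency shift (decrease):
Δf = f₀ - f' = 3.154e+19 - 2.1301510e+19 = 1.024e+19 Hz

(Intermediate values are shown rounded; full precision is carried through to the final answer.)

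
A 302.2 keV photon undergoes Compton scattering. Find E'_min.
138.4472 keV (at θ = 180°)

The scattered photon has minimum energy when its wavelength is maximum, i.e., when the Compton shift Δλ = λ_C(1 − cos θ) is maximum. This occurs at θ = 180° (backscattering), giving Δλ_max = 2λ_C = 4.8526 pm.

Initial wavelength: λ₀ = hc/E₀ = 4.1027 pm
Maximum final wavelength: λ'_max = λ₀ + 2λ_C = 4.1027 + 4.8526 = 8.9553 pm
Minimum final energy: E'_min = hc/λ'_max = 138.4472 keV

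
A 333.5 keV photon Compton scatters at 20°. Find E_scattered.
320.8708 keV

First convert energy to wavelength:
λ = hc/E, with hc ≈ 1239.842 keV·pm (i.e. 1239.842 eV·nm)

For E = 333.5 keV = 333500 eV:
λ = 1239.842 keV·pm / 333.5 keV
λ = 3.7177 pm

Calculate the Compton shift:
Δλ = λ_C(1 - cos(20°)) = 2.4263 × 0.0603
Δλ = 0.1463 pm

Final wavelength:
λ' = 3.7177 + 0.1463 = 3.8640 pm

Final energy:
E' = hc/λ' = 1239.842 / 3.8640 = 320.8708 keV

(Intermediate values are shown rounded; full precision is carried through to the final answer.)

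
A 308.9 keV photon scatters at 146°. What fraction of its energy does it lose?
0.5251 (or 52.51%)

Calculate initial and final photon energies:

Initial: E₀ = 308.9 keV → λ₀ = 4.0137 pm
Compton shift: Δλ = 4.4378 pm
Final wavelength: λ' = 8.4515 pm
Final energy: E' = 146.7000 keV

Fractional energy loss:
(E₀ - E')/E₀ = (308.9000 - 146.7000)/308.9000
= 162.2000/308.9000
= 0.5251
= 52.51%

(Intermediate values are shown rounded; full precision is carried through to the final answer.)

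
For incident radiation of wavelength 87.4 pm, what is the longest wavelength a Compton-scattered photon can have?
92.2526 pm (at θ = 180°)

The Compton shift is Δλ = λ_C(1 − cos θ).

Since cos θ ranges from −1 to 1, the factor (1 − cos θ) ranges from 0 to 2; the maximum shift occurs at θ = 180° (backscattering):
Δλ_max = 2λ_C = 2 × 2.4263 pm = 4.8526 pm

Maximum scattered wavelength:
λ'_max = λ₀ + Δλ_max = 87.4 + 4.8526 = 92.2526 pm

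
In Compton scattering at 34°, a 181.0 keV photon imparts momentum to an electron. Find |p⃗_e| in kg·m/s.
5.5202e-23 kg·m/s

The electron is initially at rest, so by conservation of momentum:
p⃗_e = p⃗₀ − p⃗'  (incident photon momentum minus scattered photon momentum)

Photon momentum magnitudes (p = h/λ = E/c):
λ₀ = hc/E₀ = 6.8500 pm → p₀ = h/λ₀ = 9.6732e-23 kg·m/s
Δλ = λ_C(1 − cos 34°) = 0.4148 pm
λ' = 7.2648 pm → p' = h/λ' = 9.1208e-23 kg·m/s

The scattered photon makes angle θ = 34° with the incident direction, so by the law of cosines:
|p⃗_e|² = p₀² + p'² − 2p₀p'cos θ
|p⃗_e|² = (9.6732e-23)² + (9.1208e-23)² − 2·9.6732e-23·9.1208e-23·cos(34°)
|p⃗_e| = 5.5202e-23 kg·m/s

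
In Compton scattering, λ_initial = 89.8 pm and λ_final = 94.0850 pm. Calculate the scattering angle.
140.00°

First find the wavelength shift:
Δλ = λ' - λ = 94.0850 - 89.8 = 4.2850 pm

Using Δλ = λ_C(1 - cos θ), with λ_C = h/(m_e·c) ≈ 2.42631024 pm:
cos θ = 1 - Δλ/λ_C
cos θ = 1 - 4.2850/2.42631024
cos θ = -0.766056

θ = arccos(-0.766056)
θ = 140.00°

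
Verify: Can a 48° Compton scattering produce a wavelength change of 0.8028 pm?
Yes, consistent

Calculate the expected shift for θ = 48°:

Δλ_expected = λ_C(1 - cos(48°))
Δλ_expected = 2.4263 × (1 - cos(48°))
Δλ_expected = 2.4263 × 0.3309
Δλ_expected = 0.8028 pm

Given shift: 0.8028 pm
Expected shift: 0.8028 pm
Difference: 0.0000 pm

The values match. This is consistent with Compton scattering at the stated angle.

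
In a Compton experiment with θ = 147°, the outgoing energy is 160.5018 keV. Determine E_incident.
379.9001 keV

Convert final energy to wavelength (hc ≈ 1239.842 keV·pm):
λ' = hc/E' = 1239.842 / 160.5018 = 7.7248 pm

Calculate the Compton shift:
Δλ = λ_C(1 - cos(147°))
Δλ = 2.4263 × (1 - cos(147°))
Δλ = 4.4612 pm

Initial wavelength:
λ = λ' - Δλ = 7.7248 - 4.4612 = 3.2636 pm

Initial energy:
E = hc/λ = 1239.842 / 3.2636 = 379.9001 keV

(Intermediate values are shown rounded; full precision is carried through to the final answer.)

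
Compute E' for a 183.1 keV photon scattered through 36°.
171.3725 keV

First convert energy to wavelength:
λ = hc/E, with hc ≈ 1239.842 keV·pm (i.e. 1239.842 eV·nm)

For E = 183.1 keV = 183100 eV:
λ = 1239.842 keV·pm / 183.1 keV
λ = 6.7714 pm

Calculate the Compton shift:
Δλ = λ_C(1 - cos(36°)) = 2.4263 × 0.1910
Δλ = 0.4634 pm

Final wavelength:
λ' = 6.7714 + 0.4634 = 7.2348 pm

Final energy:
E' = hc/λ' = 1239.842 / 7.2348 = 171.3725 keV

(Intermediate values are shown rounded; full precision is carried through to the final answer.)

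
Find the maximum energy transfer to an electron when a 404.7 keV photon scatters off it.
248.0797 keV

Maximum energy transfer occurs at θ = 180° (backscattering).

Initial photon: E₀ = 404.7 keV → λ₀ = 3.0636 pm

Maximum Compton shift (at 180°):
Δλ_max = 2λ_C = 2 × 2.4263 = 4.8526 pm

Final wavelength:
λ' = 3.0636 + 4.8526 = 7.9162 pm

Minimum photon energy (maximum energy to electron):
E'_min = hc/λ' = 156.6203 keV

Maximum electron kinetic energy:
K_max = E₀ - E'_min = 404.7000 - 156.6203 = 248.0797 keV

(Intermediate values are shown rounded; full precision is carried through to the final answer.)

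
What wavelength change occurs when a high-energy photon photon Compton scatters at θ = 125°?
3.8180 pm

Using the Compton scattering formula:
Δλ = λ_C(1 - cos θ)

where λ_C = h/(m_e·c) ≈ 2.4263 pm is the Compton wavelength of an electron.

For θ = 125°:
cos(125°) = -0.5736
1 - cos(125°) = 1.5736

Δλ = 2.4263 × 1.5736
Δλ = 3.8180 pm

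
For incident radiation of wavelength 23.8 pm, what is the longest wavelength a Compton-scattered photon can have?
28.6526 pm (at θ = 180°)

The Compton shift is Δλ = λ_C(1 − cos θ).

Since cos θ ranges from −1 to 1, the factor (1 − cos θ) ranges from 0 to 2; the maximum shift occurs at θ = 180° (backscattering):
Δλ_max = 2λ_C = 2 × 2.4263 pm = 4.8526 pm

Maximum scattered wavelength:
λ'_max = λ₀ + Δλ_max = 23.8 + 4.8526 = 28.6526 pm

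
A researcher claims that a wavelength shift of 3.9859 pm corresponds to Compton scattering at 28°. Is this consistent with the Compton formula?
No, inconsistent

Calculate the expected shift for θ = 28°:

Δλ_expected = λ_C(1 - cos(28°))
Δλ_expected = 2.4263 × (1 - cos(28°))
Δλ_expected = 2.4263 × 0.1171
Δλ_expected = 0.2840 pm

Given shift: 3.9859 pm
Expected shift: 0.2840 pm
Difference: 3.7019 pm

The values do not match. The given shift corresponds to θ ≈ 130.0°, not 28°.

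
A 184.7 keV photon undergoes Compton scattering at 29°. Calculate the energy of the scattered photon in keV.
176.6925 keV

First convert energy to wavelength:
λ = hc/E, with hc ≈ 1239.842 keV·pm (i.e. 1239.842 eV·nm)

For E = 184.7 keV = 184700 eV:
λ = 1239.842 keV·pm / 184.7 keV
λ = 6.7127 pm

Calculate the Compton shift:
Δλ = λ_C(1 - cos(29°)) = 2.4263 × 0.1254
Δλ = 0.3042 pm

Final wavelength:
λ' = 6.7127 + 0.3042 = 7.0169 pm

Final energy:
E' = hc/λ' = 1239.842 / 7.0169 = 176.6925 keV

(Intermediate values are shown rounded; full precision is carried through to the final answer.)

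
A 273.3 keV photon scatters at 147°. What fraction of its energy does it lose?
0.4958 (or 49.58%)

Calculate initial and final photon energies:

Initial: E₀ = 273.3 keV → λ₀ = 4.5366 pm
Compton shift: Δλ = 4.4612 pm
Final wavelength: λ' = 8.9977 pm
Final energy: E' = 137.7947 keV

Fractional energy loss:
(E₀ - E')/E₀ = (273.3000 - 137.7947)/273.3000
= 135.5053/273.3000
= 0.4958
= 49.58%

(Intermediate values are shown rounded; full precision is carried through to the final answer.)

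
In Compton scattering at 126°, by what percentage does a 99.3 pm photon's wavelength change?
3.8796%

Calculate the Compton shift:
Δλ = λ_C(1 - cos(126°))
Δλ = 2.4263 × (1 - cos(126°))
Δλ = 2.4263 × 1.5878
Δλ = 3.8525 pm

Percentage change:
(Δλ/λ₀) × 100 = (3.8525/99.3) × 100
= 3.8796%

(Intermediate values are shown rounded; full precision is carried through to the final answer.)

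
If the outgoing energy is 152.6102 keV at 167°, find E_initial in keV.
371.8998 keV

Convert final energy to wavelength (hc ≈ 1239.842 keV·pm):
λ' = hc/E' = 1239.842 / 152.6102 = 8.1242 pm

Calculate the Compton shift:
Δλ = λ_C(1 - cos(167°))
Δλ = 2.4263 × (1 - cos(167°))
Δλ = 4.7904 pm

Initial wavelength:
λ = λ' - Δλ = 8.1242 - 4.7904 = 3.3338 pm

Initial energy:
E = hc/λ = 1239.842 / 3.3338 = 371.8998 keV

(Intermediate values are shown rounded; full precision is carried through to the final answer.)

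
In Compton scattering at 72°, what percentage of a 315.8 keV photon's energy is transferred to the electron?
0.2992 (or 29.92%)

Calculate initial and final photon energies:

Initial: E₀ = 315.8 keV → λ₀ = 3.9260 pm
Compton shift: Δλ = 1.6765 pm
Final wavelength: λ' = 5.6026 pm
Final energy: E' = 221.2986 keV

Fractional energy loss:
(E₀ - E')/E₀ = (315.8000 - 221.2986)/315.8000
= 94.5014/315.8000
= 0.2992
= 29.92%

(Intermediate values are shown rounded; full precision is carried through to the final answer.)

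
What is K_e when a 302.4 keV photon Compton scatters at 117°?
139.8583 keV

By energy conservation: K_e = E_initial - E_final

First find the scattered photon energy:
Initial wavelength: λ = hc/E = 4.1000 pm
Compton shift: Δλ = λ_C(1 - cos(117°)) = 3.5278 pm
Final wavelength: λ' = 4.1000 + 3.5278 = 7.6278 pm
Final photon energy: E' = hc/λ' = 162.5417 keV

Electron kinetic energy:
K_e = E - E' = 302.4000 - 162.5417 = 139.8583 keV

(Intermediate values are shown rounded; full precision is carried through to the final answer.)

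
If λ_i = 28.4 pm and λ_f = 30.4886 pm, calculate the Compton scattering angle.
82.00°

First find the wavelength shift:
Δλ = λ' - λ = 30.4886 - 28.4 = 2.0886 pm

Using Δλ = λ_C(1 - cos θ), with λ_C = h/(m_e·c) ≈ 2.42631024 pm:
cos θ = 1 - Δλ/λ_C
cos θ = 1 - 2.0886/2.42631024
cos θ = 0.139187

θ = arccos(0.139187)
θ = 82.00°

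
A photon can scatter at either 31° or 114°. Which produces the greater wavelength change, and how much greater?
114° produces the larger shift by a factor of 9.849

Calculate both shifts using Δλ = λ_C(1 - cos θ):

For θ₁ = 31°:
Δλ₁ = 2.4263 × (1 - cos(31°))
Δλ₁ = 2.4263 × 0.1428
Δλ₁ = 0.3466 pm

For θ₂ = 114°:
Δλ₂ = 2.4263 × (1 - cos(114°))
Δλ₂ = 2.4263 × 1.4067
Δλ₂ = 3.4132 pm

The 114° angle produces the larger shift.
Ratio: 3.4132/0.3466 = 9.849

(Intermediate values are shown rounded; full precision is carried through to the final answer.)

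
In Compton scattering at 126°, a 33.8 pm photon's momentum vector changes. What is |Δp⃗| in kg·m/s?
3.3159e-23 kg·m/s

Photon momentum magnitude is p = h/λ.

Initial momentum:
p₀ = h/λ = 6.6261e-34/3.3800e-11 = 1.9604e-23 kg·m/s

After scattering:
λ' = λ + Δλ = 33.8 + 3.8525 = 37.6525 pm
p' = h/λ' = 6.6261e-34/3.7652e-11 = 1.7598e-23 kg·m/s

Momentum is a vector; the scattered photon's direction makes angle θ = 126° with the incident direction. The magnitude of the vector change Δp⃗ = p⃗₀ − p⃗' is found from the law of cosines:
|Δp⃗|² = p₀² + p'² − 2p₀p'cos θ
|Δp⃗|² = (1.9604e-23)² + (1.7598e-23)² − 2·1.9604e-23·1.7598e-23·cos(126°)
|Δp⃗| = 3.3159e-23 kg·m/s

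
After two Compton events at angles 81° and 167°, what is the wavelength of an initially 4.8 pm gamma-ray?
11.6372 pm

Apply Compton shift twice:

First scattering at θ₁ = 81°:
Δλ₁ = λ_C(1 - cos(81°))
Δλ₁ = 2.4263 × 0.8436
Δλ₁ = 2.0468 pm

After first scattering:
λ₁ = 4.8 + 2.0468 = 6.8468 pm

Second scattering at θ₂ = 167°:
Δλ₂ = λ_C(1 - cos(167°))
Δλ₂ = 2.4263 × 1.9744
Δλ₂ = 4.7904 pm

Final wavelength:
λ₂ = 6.8468 + 4.7904 = 11.6372 pm

Total shift: Δλ_total = 2.0468 + 4.7904 = 6.8372 pm

(Intermediate values are shown rounded; full precision is carried through to the final answer.)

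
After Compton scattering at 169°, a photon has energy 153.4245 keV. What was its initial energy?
378.7999 keV

Convert final energy to wavelength (hc ≈ 1239.842 keV·pm):
λ' = hc/E' = 1239.842 / 153.4245 = 8.0811 pm

Calculate the Compton shift:
Δλ = λ_C(1 - cos(169°))
Δλ = 2.4263 × (1 - cos(169°))
Δλ = 4.8080 pm

Initial wavelength:
λ = λ' - Δλ = 8.0811 - 4.8080 = 3.2731 pm

Initial energy:
E = hc/λ = 1239.842 / 3.2731 = 378.7999 keV

(Intermediate values are shown rounded; full precision is carried through to the final answer.)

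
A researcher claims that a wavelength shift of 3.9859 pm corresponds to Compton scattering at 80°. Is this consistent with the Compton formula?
No, inconsistent

Calculate the expected shift for θ = 80°:

Δλ_expected = λ_C(1 - cos(80°))
Δλ_expected = 2.4263 × (1 - cos(80°))
Δλ_expected = 2.4263 × 0.8264
Δλ_expected = 2.0050 pm

Given shift: 3.9859 pm
Expected shift: 2.0050 pm
Difference: 1.9809 pm

The values do not match. The given shift corresponds to θ ≈ 130.0°, not 80°.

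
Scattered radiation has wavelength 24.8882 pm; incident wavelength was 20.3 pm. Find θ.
153.00°

First find the wavelength shift:
Δλ = λ' - λ = 24.8882 - 20.3 = 4.5882 pm

Using Δλ = λ_C(1 - cos θ), with λ_C = h/(m_e·c) ≈ 2.42631024 pm:
cos θ = 1 - Δλ/λ_C
cos θ = 1 - 4.5882/2.42631024
cos θ = -0.891020

θ = arccos(-0.891020)
θ = 153.00°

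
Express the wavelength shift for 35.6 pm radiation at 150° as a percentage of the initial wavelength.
12.7179%

Calculate the Compton shift:
Δλ = λ_C(1 - cos(150°))
Δλ = 2.4263 × (1 - cos(150°))
Δλ = 2.4263 × 1.8660
Δλ = 4.5276 pm

Percentage change:
(Δλ/λ₀) × 100 = (4.5276/35.6) × 100
= 12.7179%

(Intermediate values are shown rounded; full precision is carried through to the final answer.)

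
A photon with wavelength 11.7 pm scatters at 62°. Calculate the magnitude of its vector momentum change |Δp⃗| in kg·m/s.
5.5654e-23 kg·m/s

Photon momentum magnitude is p = h/λ.

Initial momentum:
p₀ = h/λ = 6.6261e-34/1.1700e-11 = 5.6633e-23 kg·m/s

After scattering:
λ' = λ + Δλ = 11.7 + 1.2872 = 12.9872 pm
p' = h/λ' = 6.6261e-34/1.2987e-11 = 5.1020e-23 kg·m/s

Momentum is a vector; the scattered photon's direction makes angle θ = 62° with the incident direction. The magnitude of the vector change Δp⃗ = p⃗₀ − p⃗' is found from the law of cosines:
|Δp⃗|² = p₀² + p'² − 2p₀p'cos θ
|Δp⃗|² = (5.6633e-23)² + (5.1020e-23)² − 2·5.6633e-23·5.1020e-23·cos(62°)
|Δp⃗| = 5.5654e-23 kg·m/s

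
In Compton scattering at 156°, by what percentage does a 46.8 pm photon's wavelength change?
9.9206%

Calculate the Compton shift:
Δλ = λ_C(1 - cos(156°))
Δλ = 2.4263 × (1 - cos(156°))
Δλ = 2.4263 × 1.9135
Δλ = 4.6429 pm

Percentage change:
(Δλ/λ₀) × 100 = (4.6429/46.8) × 100
= 9.9206%

(Intermediate values are shown rounded; full precision is carried through to the final answer.)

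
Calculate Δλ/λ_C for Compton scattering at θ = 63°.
0.5460 λ_C

The Compton shift formula is:
Δλ = λ_C(1 - cos θ)

Dividing both sides by λ_C:
Δλ/λ_C = 1 - cos θ

For θ = 63°:
Δλ/λ_C = 1 - cos(63°)
Δλ/λ_C = 1 - 0.4540
Δλ/λ_C = 0.5460

This means the shift is 0.5460 × λ_C = 1.3248 pm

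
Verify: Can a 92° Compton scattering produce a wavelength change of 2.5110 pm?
Yes, consistent

Calculate the expected shift for θ = 92°:

Δλ_expected = λ_C(1 - cos(92°))
Δλ_expected = 2.4263 × (1 - cos(92°))
Δλ_expected = 2.4263 × 1.0349
Δλ_expected = 2.5110 pm

Given shift: 2.5110 pm
Expected shift: 2.5110 pm
Difference: 0.0000 pm

The values match. This is consistent with Compton scattering at the stated angle.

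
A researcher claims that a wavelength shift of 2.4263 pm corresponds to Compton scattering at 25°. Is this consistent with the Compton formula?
No, inconsistent

Calculate the expected shift for θ = 25°:

Δλ_expected = λ_C(1 - cos(25°))
Δλ_expected = 2.4263 × (1 - cos(25°))
Δλ_expected = 2.4263 × 0.0937
Δλ_expected = 0.2273 pm

Given shift: 2.4263 pm
Expected shift: 0.2273 pm
Difference: 2.1990 pm

The values do not match. The given shift corresponds to θ ≈ 90.0°, not 25°.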